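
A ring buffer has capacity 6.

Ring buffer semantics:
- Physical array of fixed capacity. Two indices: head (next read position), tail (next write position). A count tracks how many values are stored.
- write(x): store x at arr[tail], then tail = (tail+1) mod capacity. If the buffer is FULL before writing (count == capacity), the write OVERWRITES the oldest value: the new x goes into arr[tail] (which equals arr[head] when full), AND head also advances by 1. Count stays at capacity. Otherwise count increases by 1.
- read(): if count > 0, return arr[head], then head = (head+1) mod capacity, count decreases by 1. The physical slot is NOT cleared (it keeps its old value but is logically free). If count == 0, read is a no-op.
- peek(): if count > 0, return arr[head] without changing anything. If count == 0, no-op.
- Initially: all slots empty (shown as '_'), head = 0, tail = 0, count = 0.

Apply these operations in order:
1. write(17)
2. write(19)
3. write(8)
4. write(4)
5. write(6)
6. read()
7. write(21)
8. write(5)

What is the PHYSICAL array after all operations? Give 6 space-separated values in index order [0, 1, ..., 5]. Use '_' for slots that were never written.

Answer: 5 19 8 4 6 21

Derivation:
After op 1 (write(17)): arr=[17 _ _ _ _ _] head=0 tail=1 count=1
After op 2 (write(19)): arr=[17 19 _ _ _ _] head=0 tail=2 count=2
After op 3 (write(8)): arr=[17 19 8 _ _ _] head=0 tail=3 count=3
After op 4 (write(4)): arr=[17 19 8 4 _ _] head=0 tail=4 count=4
After op 5 (write(6)): arr=[17 19 8 4 6 _] head=0 tail=5 count=5
After op 6 (read()): arr=[17 19 8 4 6 _] head=1 tail=5 count=4
After op 7 (write(21)): arr=[17 19 8 4 6 21] head=1 tail=0 count=5
After op 8 (write(5)): arr=[5 19 8 4 6 21] head=1 tail=1 count=6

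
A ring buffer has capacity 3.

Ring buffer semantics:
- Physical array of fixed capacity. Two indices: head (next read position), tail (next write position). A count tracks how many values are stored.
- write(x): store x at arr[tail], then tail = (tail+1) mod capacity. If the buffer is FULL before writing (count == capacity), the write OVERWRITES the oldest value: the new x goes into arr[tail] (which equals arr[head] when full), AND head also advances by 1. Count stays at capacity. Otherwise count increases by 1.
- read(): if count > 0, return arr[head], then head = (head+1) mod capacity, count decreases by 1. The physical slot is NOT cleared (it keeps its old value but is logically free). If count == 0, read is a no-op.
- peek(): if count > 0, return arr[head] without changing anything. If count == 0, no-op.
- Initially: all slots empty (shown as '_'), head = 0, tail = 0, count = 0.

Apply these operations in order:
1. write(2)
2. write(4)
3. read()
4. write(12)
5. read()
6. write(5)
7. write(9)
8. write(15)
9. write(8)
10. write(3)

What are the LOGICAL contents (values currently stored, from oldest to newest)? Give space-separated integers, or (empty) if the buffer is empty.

Answer: 15 8 3

Derivation:
After op 1 (write(2)): arr=[2 _ _] head=0 tail=1 count=1
After op 2 (write(4)): arr=[2 4 _] head=0 tail=2 count=2
After op 3 (read()): arr=[2 4 _] head=1 tail=2 count=1
After op 4 (write(12)): arr=[2 4 12] head=1 tail=0 count=2
After op 5 (read()): arr=[2 4 12] head=2 tail=0 count=1
After op 6 (write(5)): arr=[5 4 12] head=2 tail=1 count=2
After op 7 (write(9)): arr=[5 9 12] head=2 tail=2 count=3
After op 8 (write(15)): arr=[5 9 15] head=0 tail=0 count=3
After op 9 (write(8)): arr=[8 9 15] head=1 tail=1 count=3
After op 10 (write(3)): arr=[8 3 15] head=2 tail=2 count=3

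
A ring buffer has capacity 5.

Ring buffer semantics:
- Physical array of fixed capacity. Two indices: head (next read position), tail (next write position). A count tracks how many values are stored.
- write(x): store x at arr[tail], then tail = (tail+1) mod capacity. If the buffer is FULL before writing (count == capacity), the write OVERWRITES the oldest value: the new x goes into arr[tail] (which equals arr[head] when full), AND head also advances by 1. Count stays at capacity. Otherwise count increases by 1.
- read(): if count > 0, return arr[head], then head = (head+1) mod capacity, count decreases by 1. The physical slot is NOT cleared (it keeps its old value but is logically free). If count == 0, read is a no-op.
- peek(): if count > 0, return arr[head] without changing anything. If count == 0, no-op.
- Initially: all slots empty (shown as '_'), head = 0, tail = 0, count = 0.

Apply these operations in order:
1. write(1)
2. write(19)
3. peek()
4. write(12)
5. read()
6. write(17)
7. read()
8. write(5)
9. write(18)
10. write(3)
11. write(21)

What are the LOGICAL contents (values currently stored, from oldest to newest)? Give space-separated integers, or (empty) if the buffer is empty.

Answer: 17 5 18 3 21

Derivation:
After op 1 (write(1)): arr=[1 _ _ _ _] head=0 tail=1 count=1
After op 2 (write(19)): arr=[1 19 _ _ _] head=0 tail=2 count=2
After op 3 (peek()): arr=[1 19 _ _ _] head=0 tail=2 count=2
After op 4 (write(12)): arr=[1 19 12 _ _] head=0 tail=3 count=3
After op 5 (read()): arr=[1 19 12 _ _] head=1 tail=3 count=2
After op 6 (write(17)): arr=[1 19 12 17 _] head=1 tail=4 count=3
After op 7 (read()): arr=[1 19 12 17 _] head=2 tail=4 count=2
After op 8 (write(5)): arr=[1 19 12 17 5] head=2 tail=0 count=3
After op 9 (write(18)): arr=[18 19 12 17 5] head=2 tail=1 count=4
After op 10 (write(3)): arr=[18 3 12 17 5] head=2 tail=2 count=5
After op 11 (write(21)): arr=[18 3 21 17 5] head=3 tail=3 count=5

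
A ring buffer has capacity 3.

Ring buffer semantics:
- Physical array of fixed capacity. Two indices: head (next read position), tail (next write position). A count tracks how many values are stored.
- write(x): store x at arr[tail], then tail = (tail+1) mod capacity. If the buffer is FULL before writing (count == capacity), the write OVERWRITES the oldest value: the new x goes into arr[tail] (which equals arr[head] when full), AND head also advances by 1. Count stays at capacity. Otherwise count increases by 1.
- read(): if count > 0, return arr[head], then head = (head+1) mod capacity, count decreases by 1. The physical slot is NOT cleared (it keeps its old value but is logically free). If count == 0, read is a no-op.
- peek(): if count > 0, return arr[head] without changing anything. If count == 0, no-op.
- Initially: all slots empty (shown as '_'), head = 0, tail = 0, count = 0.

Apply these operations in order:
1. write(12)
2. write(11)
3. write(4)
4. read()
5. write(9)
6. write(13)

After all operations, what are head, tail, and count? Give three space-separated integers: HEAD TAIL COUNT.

After op 1 (write(12)): arr=[12 _ _] head=0 tail=1 count=1
After op 2 (write(11)): arr=[12 11 _] head=0 tail=2 count=2
After op 3 (write(4)): arr=[12 11 4] head=0 tail=0 count=3
After op 4 (read()): arr=[12 11 4] head=1 tail=0 count=2
After op 5 (write(9)): arr=[9 11 4] head=1 tail=1 count=3
After op 6 (write(13)): arr=[9 13 4] head=2 tail=2 count=3

Answer: 2 2 3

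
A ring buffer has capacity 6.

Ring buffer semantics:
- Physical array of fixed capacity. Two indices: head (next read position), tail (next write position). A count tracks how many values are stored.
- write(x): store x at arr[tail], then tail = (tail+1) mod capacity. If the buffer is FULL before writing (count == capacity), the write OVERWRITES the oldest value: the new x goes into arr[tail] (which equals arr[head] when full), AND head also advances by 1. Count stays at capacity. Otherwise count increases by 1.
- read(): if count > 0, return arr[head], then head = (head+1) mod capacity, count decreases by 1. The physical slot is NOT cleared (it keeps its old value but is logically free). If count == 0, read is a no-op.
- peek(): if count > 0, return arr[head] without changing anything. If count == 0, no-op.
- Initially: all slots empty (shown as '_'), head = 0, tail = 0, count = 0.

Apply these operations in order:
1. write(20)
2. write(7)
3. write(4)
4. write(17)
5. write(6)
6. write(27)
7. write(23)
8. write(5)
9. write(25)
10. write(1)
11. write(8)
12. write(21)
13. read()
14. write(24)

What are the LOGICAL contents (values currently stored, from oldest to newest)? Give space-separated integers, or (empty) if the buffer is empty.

Answer: 5 25 1 8 21 24

Derivation:
After op 1 (write(20)): arr=[20 _ _ _ _ _] head=0 tail=1 count=1
After op 2 (write(7)): arr=[20 7 _ _ _ _] head=0 tail=2 count=2
After op 3 (write(4)): arr=[20 7 4 _ _ _] head=0 tail=3 count=3
After op 4 (write(17)): arr=[20 7 4 17 _ _] head=0 tail=4 count=4
After op 5 (write(6)): arr=[20 7 4 17 6 _] head=0 tail=5 count=5
After op 6 (write(27)): arr=[20 7 4 17 6 27] head=0 tail=0 count=6
After op 7 (write(23)): arr=[23 7 4 17 6 27] head=1 tail=1 count=6
After op 8 (write(5)): arr=[23 5 4 17 6 27] head=2 tail=2 count=6
After op 9 (write(25)): arr=[23 5 25 17 6 27] head=3 tail=3 count=6
After op 10 (write(1)): arr=[23 5 25 1 6 27] head=4 tail=4 count=6
After op 11 (write(8)): arr=[23 5 25 1 8 27] head=5 tail=5 count=6
After op 12 (write(21)): arr=[23 5 25 1 8 21] head=0 tail=0 count=6
After op 13 (read()): arr=[23 5 25 1 8 21] head=1 tail=0 count=5
After op 14 (write(24)): arr=[24 5 25 1 8 21] head=1 tail=1 count=6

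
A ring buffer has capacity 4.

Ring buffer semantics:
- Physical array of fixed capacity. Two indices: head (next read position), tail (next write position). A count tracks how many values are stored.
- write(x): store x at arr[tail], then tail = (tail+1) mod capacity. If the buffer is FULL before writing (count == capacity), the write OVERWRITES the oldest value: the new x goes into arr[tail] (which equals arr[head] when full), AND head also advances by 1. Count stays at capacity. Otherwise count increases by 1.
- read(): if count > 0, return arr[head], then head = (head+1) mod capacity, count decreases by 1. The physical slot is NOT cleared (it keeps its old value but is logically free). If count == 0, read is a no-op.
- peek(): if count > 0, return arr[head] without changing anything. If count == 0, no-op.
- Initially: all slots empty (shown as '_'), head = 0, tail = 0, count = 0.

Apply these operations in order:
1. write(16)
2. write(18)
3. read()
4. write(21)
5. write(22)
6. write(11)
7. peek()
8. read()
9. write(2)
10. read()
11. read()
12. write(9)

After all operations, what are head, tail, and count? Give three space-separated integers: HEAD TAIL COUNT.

Answer: 0 3 3

Derivation:
After op 1 (write(16)): arr=[16 _ _ _] head=0 tail=1 count=1
After op 2 (write(18)): arr=[16 18 _ _] head=0 tail=2 count=2
After op 3 (read()): arr=[16 18 _ _] head=1 tail=2 count=1
After op 4 (write(21)): arr=[16 18 21 _] head=1 tail=3 count=2
After op 5 (write(22)): arr=[16 18 21 22] head=1 tail=0 count=3
After op 6 (write(11)): arr=[11 18 21 22] head=1 tail=1 count=4
After op 7 (peek()): arr=[11 18 21 22] head=1 tail=1 count=4
After op 8 (read()): arr=[11 18 21 22] head=2 tail=1 count=3
After op 9 (write(2)): arr=[11 2 21 22] head=2 tail=2 count=4
After op 10 (read()): arr=[11 2 21 22] head=3 tail=2 count=3
After op 11 (read()): arr=[11 2 21 22] head=0 tail=2 count=2
After op 12 (write(9)): arr=[11 2 9 22] head=0 tail=3 count=3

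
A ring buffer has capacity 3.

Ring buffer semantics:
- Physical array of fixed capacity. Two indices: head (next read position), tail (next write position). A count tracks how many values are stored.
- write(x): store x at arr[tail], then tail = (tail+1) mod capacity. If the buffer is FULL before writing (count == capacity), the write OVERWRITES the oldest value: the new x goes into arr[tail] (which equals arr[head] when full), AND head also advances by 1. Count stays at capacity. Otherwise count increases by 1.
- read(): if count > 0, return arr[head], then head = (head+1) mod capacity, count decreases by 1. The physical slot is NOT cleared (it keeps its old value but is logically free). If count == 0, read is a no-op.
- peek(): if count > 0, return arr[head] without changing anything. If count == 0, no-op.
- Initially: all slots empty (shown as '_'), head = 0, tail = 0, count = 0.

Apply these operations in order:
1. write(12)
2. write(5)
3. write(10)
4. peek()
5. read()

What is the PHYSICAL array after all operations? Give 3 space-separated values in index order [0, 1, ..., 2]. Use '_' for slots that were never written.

Answer: 12 5 10

Derivation:
After op 1 (write(12)): arr=[12 _ _] head=0 tail=1 count=1
After op 2 (write(5)): arr=[12 5 _] head=0 tail=2 count=2
After op 3 (write(10)): arr=[12 5 10] head=0 tail=0 count=3
After op 4 (peek()): arr=[12 5 10] head=0 tail=0 count=3
After op 5 (read()): arr=[12 5 10] head=1 tail=0 count=2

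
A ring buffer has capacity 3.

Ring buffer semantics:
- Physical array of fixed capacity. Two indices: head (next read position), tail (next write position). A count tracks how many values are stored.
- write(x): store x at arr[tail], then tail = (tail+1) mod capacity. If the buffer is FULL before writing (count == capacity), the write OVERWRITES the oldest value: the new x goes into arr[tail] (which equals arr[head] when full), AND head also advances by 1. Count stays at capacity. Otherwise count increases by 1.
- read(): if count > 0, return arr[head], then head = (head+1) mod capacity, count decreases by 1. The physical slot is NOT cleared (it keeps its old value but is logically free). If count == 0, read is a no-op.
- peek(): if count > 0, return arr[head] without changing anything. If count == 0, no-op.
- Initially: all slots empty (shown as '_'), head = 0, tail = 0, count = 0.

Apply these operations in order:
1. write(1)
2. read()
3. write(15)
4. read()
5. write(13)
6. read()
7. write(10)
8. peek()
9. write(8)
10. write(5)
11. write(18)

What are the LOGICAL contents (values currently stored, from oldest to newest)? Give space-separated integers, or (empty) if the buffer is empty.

Answer: 8 5 18

Derivation:
After op 1 (write(1)): arr=[1 _ _] head=0 tail=1 count=1
After op 2 (read()): arr=[1 _ _] head=1 tail=1 count=0
After op 3 (write(15)): arr=[1 15 _] head=1 tail=2 count=1
After op 4 (read()): arr=[1 15 _] head=2 tail=2 count=0
After op 5 (write(13)): arr=[1 15 13] head=2 tail=0 count=1
After op 6 (read()): arr=[1 15 13] head=0 tail=0 count=0
After op 7 (write(10)): arr=[10 15 13] head=0 tail=1 count=1
After op 8 (peek()): arr=[10 15 13] head=0 tail=1 count=1
After op 9 (write(8)): arr=[10 8 13] head=0 tail=2 count=2
After op 10 (write(5)): arr=[10 8 5] head=0 tail=0 count=3
After op 11 (write(18)): arr=[18 8 5] head=1 tail=1 count=3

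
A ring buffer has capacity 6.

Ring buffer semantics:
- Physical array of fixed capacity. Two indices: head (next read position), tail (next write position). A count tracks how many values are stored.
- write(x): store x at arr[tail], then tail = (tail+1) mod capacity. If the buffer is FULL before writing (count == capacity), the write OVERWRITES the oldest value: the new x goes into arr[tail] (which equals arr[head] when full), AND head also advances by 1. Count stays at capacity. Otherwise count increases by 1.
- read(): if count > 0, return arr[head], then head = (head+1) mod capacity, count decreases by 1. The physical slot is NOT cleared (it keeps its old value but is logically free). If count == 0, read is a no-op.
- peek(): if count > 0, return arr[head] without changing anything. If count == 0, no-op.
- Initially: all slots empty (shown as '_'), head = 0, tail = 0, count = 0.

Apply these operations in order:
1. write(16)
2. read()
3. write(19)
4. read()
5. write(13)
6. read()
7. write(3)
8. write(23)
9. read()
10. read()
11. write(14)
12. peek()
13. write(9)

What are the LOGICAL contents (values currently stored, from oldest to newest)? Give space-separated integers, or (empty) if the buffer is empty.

Answer: 14 9

Derivation:
After op 1 (write(16)): arr=[16 _ _ _ _ _] head=0 tail=1 count=1
After op 2 (read()): arr=[16 _ _ _ _ _] head=1 tail=1 count=0
After op 3 (write(19)): arr=[16 19 _ _ _ _] head=1 tail=2 count=1
After op 4 (read()): arr=[16 19 _ _ _ _] head=2 tail=2 count=0
After op 5 (write(13)): arr=[16 19 13 _ _ _] head=2 tail=3 count=1
After op 6 (read()): arr=[16 19 13 _ _ _] head=3 tail=3 count=0
After op 7 (write(3)): arr=[16 19 13 3 _ _] head=3 tail=4 count=1
After op 8 (write(23)): arr=[16 19 13 3 23 _] head=3 tail=5 count=2
After op 9 (read()): arr=[16 19 13 3 23 _] head=4 tail=5 count=1
After op 10 (read()): arr=[16 19 13 3 23 _] head=5 tail=5 count=0
After op 11 (write(14)): arr=[16 19 13 3 23 14] head=5 tail=0 count=1
After op 12 (peek()): arr=[16 19 13 3 23 14] head=5 tail=0 count=1
After op 13 (write(9)): arr=[9 19 13 3 23 14] head=5 tail=1 count=2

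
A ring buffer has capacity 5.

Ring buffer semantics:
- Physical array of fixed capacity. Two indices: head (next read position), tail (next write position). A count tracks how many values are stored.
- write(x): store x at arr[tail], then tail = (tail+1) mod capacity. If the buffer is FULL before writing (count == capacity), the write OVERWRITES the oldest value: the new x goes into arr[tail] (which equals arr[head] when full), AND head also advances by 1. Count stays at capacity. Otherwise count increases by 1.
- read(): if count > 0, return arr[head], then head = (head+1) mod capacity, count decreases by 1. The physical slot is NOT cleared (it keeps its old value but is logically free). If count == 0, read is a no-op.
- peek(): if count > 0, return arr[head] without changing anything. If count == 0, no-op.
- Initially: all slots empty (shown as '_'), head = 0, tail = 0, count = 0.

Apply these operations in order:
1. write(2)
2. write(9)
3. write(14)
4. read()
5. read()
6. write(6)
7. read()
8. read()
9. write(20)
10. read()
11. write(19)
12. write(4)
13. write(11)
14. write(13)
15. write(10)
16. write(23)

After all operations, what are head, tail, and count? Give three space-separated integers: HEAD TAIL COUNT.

Answer: 1 1 5

Derivation:
After op 1 (write(2)): arr=[2 _ _ _ _] head=0 tail=1 count=1
After op 2 (write(9)): arr=[2 9 _ _ _] head=0 tail=2 count=2
After op 3 (write(14)): arr=[2 9 14 _ _] head=0 tail=3 count=3
After op 4 (read()): arr=[2 9 14 _ _] head=1 tail=3 count=2
After op 5 (read()): arr=[2 9 14 _ _] head=2 tail=3 count=1
After op 6 (write(6)): arr=[2 9 14 6 _] head=2 tail=4 count=2
After op 7 (read()): arr=[2 9 14 6 _] head=3 tail=4 count=1
After op 8 (read()): arr=[2 9 14 6 _] head=4 tail=4 count=0
After op 9 (write(20)): arr=[2 9 14 6 20] head=4 tail=0 count=1
After op 10 (read()): arr=[2 9 14 6 20] head=0 tail=0 count=0
After op 11 (write(19)): arr=[19 9 14 6 20] head=0 tail=1 count=1
After op 12 (write(4)): arr=[19 4 14 6 20] head=0 tail=2 count=2
After op 13 (write(11)): arr=[19 4 11 6 20] head=0 tail=3 count=3
After op 14 (write(13)): arr=[19 4 11 13 20] head=0 tail=4 count=4
After op 15 (write(10)): arr=[19 4 11 13 10] head=0 tail=0 count=5
After op 16 (write(23)): arr=[23 4 11 13 10] head=1 tail=1 count=5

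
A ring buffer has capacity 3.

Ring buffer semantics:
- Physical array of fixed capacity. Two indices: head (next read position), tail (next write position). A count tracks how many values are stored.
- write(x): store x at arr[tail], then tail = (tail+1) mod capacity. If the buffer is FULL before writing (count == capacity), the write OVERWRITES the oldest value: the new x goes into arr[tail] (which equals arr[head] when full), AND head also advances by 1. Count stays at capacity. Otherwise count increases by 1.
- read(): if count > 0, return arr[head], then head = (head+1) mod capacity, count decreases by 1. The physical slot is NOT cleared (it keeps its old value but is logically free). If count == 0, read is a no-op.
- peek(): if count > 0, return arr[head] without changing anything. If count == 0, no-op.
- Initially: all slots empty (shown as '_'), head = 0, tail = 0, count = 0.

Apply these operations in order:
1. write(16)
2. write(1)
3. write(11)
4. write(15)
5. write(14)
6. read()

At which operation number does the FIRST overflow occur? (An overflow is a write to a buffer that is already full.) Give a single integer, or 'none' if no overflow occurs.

Answer: 4

Derivation:
After op 1 (write(16)): arr=[16 _ _] head=0 tail=1 count=1
After op 2 (write(1)): arr=[16 1 _] head=0 tail=2 count=2
After op 3 (write(11)): arr=[16 1 11] head=0 tail=0 count=3
After op 4 (write(15)): arr=[15 1 11] head=1 tail=1 count=3
After op 5 (write(14)): arr=[15 14 11] head=2 tail=2 count=3
After op 6 (read()): arr=[15 14 11] head=0 tail=2 count=2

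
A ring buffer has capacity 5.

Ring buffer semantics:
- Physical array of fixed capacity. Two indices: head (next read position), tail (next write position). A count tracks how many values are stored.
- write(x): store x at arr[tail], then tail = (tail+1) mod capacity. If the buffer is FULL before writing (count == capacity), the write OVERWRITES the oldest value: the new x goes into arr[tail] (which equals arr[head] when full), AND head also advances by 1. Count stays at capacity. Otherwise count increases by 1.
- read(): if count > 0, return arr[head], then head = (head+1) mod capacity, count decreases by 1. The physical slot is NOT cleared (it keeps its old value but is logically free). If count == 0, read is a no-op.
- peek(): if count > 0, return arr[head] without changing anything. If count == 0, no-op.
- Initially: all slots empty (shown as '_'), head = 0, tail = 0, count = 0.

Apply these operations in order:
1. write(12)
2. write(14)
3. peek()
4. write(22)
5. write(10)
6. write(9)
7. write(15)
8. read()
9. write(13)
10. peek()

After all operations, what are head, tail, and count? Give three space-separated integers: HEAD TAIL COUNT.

After op 1 (write(12)): arr=[12 _ _ _ _] head=0 tail=1 count=1
After op 2 (write(14)): arr=[12 14 _ _ _] head=0 tail=2 count=2
After op 3 (peek()): arr=[12 14 _ _ _] head=0 tail=2 count=2
After op 4 (write(22)): arr=[12 14 22 _ _] head=0 tail=3 count=3
After op 5 (write(10)): arr=[12 14 22 10 _] head=0 tail=4 count=4
After op 6 (write(9)): arr=[12 14 22 10 9] head=0 tail=0 count=5
After op 7 (write(15)): arr=[15 14 22 10 9] head=1 tail=1 count=5
After op 8 (read()): arr=[15 14 22 10 9] head=2 tail=1 count=4
After op 9 (write(13)): arr=[15 13 22 10 9] head=2 tail=2 count=5
After op 10 (peek()): arr=[15 13 22 10 9] head=2 tail=2 count=5

Answer: 2 2 5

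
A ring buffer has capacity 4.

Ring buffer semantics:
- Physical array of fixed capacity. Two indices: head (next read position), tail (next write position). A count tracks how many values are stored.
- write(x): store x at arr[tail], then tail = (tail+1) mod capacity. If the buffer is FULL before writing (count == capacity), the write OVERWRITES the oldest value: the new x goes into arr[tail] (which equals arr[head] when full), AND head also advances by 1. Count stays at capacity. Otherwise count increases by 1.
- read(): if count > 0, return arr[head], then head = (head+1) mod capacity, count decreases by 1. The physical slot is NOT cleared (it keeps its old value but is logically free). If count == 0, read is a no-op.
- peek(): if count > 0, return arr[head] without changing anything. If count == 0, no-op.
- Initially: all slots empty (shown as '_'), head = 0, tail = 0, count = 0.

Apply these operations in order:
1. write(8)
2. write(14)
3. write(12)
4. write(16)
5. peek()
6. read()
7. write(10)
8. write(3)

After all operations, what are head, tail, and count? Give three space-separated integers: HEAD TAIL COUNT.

Answer: 2 2 4

Derivation:
After op 1 (write(8)): arr=[8 _ _ _] head=0 tail=1 count=1
After op 2 (write(14)): arr=[8 14 _ _] head=0 tail=2 count=2
After op 3 (write(12)): arr=[8 14 12 _] head=0 tail=3 count=3
After op 4 (write(16)): arr=[8 14 12 16] head=0 tail=0 count=4
After op 5 (peek()): arr=[8 14 12 16] head=0 tail=0 count=4
After op 6 (read()): arr=[8 14 12 16] head=1 tail=0 count=3
After op 7 (write(10)): arr=[10 14 12 16] head=1 tail=1 count=4
After op 8 (write(3)): arr=[10 3 12 16] head=2 tail=2 count=4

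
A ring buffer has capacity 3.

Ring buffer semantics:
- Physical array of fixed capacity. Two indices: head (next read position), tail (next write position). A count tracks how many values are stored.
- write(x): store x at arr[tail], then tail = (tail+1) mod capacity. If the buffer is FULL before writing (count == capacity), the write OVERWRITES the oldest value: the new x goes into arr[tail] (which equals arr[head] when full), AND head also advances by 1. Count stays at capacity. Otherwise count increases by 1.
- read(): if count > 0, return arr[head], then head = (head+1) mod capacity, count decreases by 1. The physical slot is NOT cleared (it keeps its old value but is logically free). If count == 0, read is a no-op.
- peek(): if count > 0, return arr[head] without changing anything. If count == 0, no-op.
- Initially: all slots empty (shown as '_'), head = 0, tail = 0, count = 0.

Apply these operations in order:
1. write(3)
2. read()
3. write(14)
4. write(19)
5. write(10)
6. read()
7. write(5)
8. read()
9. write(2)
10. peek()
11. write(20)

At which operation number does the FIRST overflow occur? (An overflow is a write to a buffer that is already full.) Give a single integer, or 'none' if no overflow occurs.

After op 1 (write(3)): arr=[3 _ _] head=0 tail=1 count=1
After op 2 (read()): arr=[3 _ _] head=1 tail=1 count=0
After op 3 (write(14)): arr=[3 14 _] head=1 tail=2 count=1
After op 4 (write(19)): arr=[3 14 19] head=1 tail=0 count=2
After op 5 (write(10)): arr=[10 14 19] head=1 tail=1 count=3
After op 6 (read()): arr=[10 14 19] head=2 tail=1 count=2
After op 7 (write(5)): arr=[10 5 19] head=2 tail=2 count=3
After op 8 (read()): arr=[10 5 19] head=0 tail=2 count=2
After op 9 (write(2)): arr=[10 5 2] head=0 tail=0 count=3
After op 10 (peek()): arr=[10 5 2] head=0 tail=0 count=3
After op 11 (write(20)): arr=[20 5 2] head=1 tail=1 count=3

Answer: 11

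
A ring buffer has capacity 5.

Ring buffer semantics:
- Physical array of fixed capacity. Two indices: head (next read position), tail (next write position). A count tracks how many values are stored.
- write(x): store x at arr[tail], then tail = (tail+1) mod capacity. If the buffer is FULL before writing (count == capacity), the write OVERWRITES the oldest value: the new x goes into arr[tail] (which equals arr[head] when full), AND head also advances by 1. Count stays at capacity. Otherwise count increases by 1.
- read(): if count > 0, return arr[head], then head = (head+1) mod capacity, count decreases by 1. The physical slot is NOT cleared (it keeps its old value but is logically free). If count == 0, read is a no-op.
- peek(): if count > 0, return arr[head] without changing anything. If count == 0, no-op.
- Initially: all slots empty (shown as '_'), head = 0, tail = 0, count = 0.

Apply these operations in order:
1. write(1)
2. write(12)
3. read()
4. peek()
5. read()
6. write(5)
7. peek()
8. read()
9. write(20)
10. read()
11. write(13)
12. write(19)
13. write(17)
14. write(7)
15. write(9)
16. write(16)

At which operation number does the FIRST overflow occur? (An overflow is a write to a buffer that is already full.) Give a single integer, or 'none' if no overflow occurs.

After op 1 (write(1)): arr=[1 _ _ _ _] head=0 tail=1 count=1
After op 2 (write(12)): arr=[1 12 _ _ _] head=0 tail=2 count=2
After op 3 (read()): arr=[1 12 _ _ _] head=1 tail=2 count=1
After op 4 (peek()): arr=[1 12 _ _ _] head=1 tail=2 count=1
After op 5 (read()): arr=[1 12 _ _ _] head=2 tail=2 count=0
After op 6 (write(5)): arr=[1 12 5 _ _] head=2 tail=3 count=1
After op 7 (peek()): arr=[1 12 5 _ _] head=2 tail=3 count=1
After op 8 (read()): arr=[1 12 5 _ _] head=3 tail=3 count=0
After op 9 (write(20)): arr=[1 12 5 20 _] head=3 tail=4 count=1
After op 10 (read()): arr=[1 12 5 20 _] head=4 tail=4 count=0
After op 11 (write(13)): arr=[1 12 5 20 13] head=4 tail=0 count=1
After op 12 (write(19)): arr=[19 12 5 20 13] head=4 tail=1 count=2
After op 13 (write(17)): arr=[19 17 5 20 13] head=4 tail=2 count=3
After op 14 (write(7)): arr=[19 17 7 20 13] head=4 tail=3 count=4
After op 15 (write(9)): arr=[19 17 7 9 13] head=4 tail=4 count=5
After op 16 (write(16)): arr=[19 17 7 9 16] head=0 tail=0 count=5

Answer: 16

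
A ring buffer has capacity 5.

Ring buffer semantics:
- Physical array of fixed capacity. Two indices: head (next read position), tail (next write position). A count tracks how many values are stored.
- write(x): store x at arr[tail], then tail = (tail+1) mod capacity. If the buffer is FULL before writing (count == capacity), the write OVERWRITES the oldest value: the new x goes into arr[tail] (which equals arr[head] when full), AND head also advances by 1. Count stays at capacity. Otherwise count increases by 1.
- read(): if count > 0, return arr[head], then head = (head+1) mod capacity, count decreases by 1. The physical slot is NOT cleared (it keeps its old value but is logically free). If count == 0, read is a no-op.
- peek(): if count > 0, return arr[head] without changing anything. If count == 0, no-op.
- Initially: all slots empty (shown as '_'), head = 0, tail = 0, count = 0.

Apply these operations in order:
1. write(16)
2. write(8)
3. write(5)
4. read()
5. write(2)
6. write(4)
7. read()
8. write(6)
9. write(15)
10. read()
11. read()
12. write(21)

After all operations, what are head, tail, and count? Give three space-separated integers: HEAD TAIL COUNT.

After op 1 (write(16)): arr=[16 _ _ _ _] head=0 tail=1 count=1
After op 2 (write(8)): arr=[16 8 _ _ _] head=0 tail=2 count=2
After op 3 (write(5)): arr=[16 8 5 _ _] head=0 tail=3 count=3
After op 4 (read()): arr=[16 8 5 _ _] head=1 tail=3 count=2
After op 5 (write(2)): arr=[16 8 5 2 _] head=1 tail=4 count=3
After op 6 (write(4)): arr=[16 8 5 2 4] head=1 tail=0 count=4
After op 7 (read()): arr=[16 8 5 2 4] head=2 tail=0 count=3
After op 8 (write(6)): arr=[6 8 5 2 4] head=2 tail=1 count=4
After op 9 (write(15)): arr=[6 15 5 2 4] head=2 tail=2 count=5
After op 10 (read()): arr=[6 15 5 2 4] head=3 tail=2 count=4
After op 11 (read()): arr=[6 15 5 2 4] head=4 tail=2 count=3
After op 12 (write(21)): arr=[6 15 21 2 4] head=4 tail=3 count=4

Answer: 4 3 4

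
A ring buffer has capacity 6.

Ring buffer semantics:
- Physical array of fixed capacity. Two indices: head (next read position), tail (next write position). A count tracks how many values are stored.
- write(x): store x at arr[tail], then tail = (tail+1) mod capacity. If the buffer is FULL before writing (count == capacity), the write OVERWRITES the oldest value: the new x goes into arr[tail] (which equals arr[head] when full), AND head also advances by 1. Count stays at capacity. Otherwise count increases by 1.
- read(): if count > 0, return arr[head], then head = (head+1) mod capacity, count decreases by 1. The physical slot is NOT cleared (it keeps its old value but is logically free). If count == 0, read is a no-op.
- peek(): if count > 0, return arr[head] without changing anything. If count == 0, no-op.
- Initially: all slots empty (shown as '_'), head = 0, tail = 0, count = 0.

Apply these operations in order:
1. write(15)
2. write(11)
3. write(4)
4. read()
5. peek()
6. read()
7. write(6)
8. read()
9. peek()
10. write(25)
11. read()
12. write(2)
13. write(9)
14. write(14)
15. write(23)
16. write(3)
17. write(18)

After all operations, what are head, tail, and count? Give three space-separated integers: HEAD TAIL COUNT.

Answer: 5 5 6

Derivation:
After op 1 (write(15)): arr=[15 _ _ _ _ _] head=0 tail=1 count=1
After op 2 (write(11)): arr=[15 11 _ _ _ _] head=0 tail=2 count=2
After op 3 (write(4)): arr=[15 11 4 _ _ _] head=0 tail=3 count=3
After op 4 (read()): arr=[15 11 4 _ _ _] head=1 tail=3 count=2
After op 5 (peek()): arr=[15 11 4 _ _ _] head=1 tail=3 count=2
After op 6 (read()): arr=[15 11 4 _ _ _] head=2 tail=3 count=1
After op 7 (write(6)): arr=[15 11 4 6 _ _] head=2 tail=4 count=2
After op 8 (read()): arr=[15 11 4 6 _ _] head=3 tail=4 count=1
After op 9 (peek()): arr=[15 11 4 6 _ _] head=3 tail=4 count=1
After op 10 (write(25)): arr=[15 11 4 6 25 _] head=3 tail=5 count=2
After op 11 (read()): arr=[15 11 4 6 25 _] head=4 tail=5 count=1
After op 12 (write(2)): arr=[15 11 4 6 25 2] head=4 tail=0 count=2
After op 13 (write(9)): arr=[9 11 4 6 25 2] head=4 tail=1 count=3
After op 14 (write(14)): arr=[9 14 4 6 25 2] head=4 tail=2 count=4
After op 15 (write(23)): arr=[9 14 23 6 25 2] head=4 tail=3 count=5
After op 16 (write(3)): arr=[9 14 23 3 25 2] head=4 tail=4 count=6
After op 17 (write(18)): arr=[9 14 23 3 18 2] head=5 tail=5 count=6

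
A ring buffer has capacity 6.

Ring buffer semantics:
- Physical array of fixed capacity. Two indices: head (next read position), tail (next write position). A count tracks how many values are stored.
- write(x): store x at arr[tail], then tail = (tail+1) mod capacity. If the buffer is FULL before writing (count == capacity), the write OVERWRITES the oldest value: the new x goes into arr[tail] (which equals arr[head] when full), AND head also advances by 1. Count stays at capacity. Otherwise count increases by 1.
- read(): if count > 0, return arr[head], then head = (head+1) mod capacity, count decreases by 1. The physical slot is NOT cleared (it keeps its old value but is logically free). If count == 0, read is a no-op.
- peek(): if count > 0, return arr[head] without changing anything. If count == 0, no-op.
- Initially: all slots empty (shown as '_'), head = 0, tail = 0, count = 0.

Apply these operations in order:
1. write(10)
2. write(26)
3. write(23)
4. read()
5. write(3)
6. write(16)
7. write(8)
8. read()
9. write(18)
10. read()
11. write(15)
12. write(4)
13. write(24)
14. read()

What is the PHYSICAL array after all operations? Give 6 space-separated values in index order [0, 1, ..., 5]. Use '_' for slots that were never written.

After op 1 (write(10)): arr=[10 _ _ _ _ _] head=0 tail=1 count=1
After op 2 (write(26)): arr=[10 26 _ _ _ _] head=0 tail=2 count=2
After op 3 (write(23)): arr=[10 26 23 _ _ _] head=0 tail=3 count=3
After op 4 (read()): arr=[10 26 23 _ _ _] head=1 tail=3 count=2
After op 5 (write(3)): arr=[10 26 23 3 _ _] head=1 tail=4 count=3
After op 6 (write(16)): arr=[10 26 23 3 16 _] head=1 tail=5 count=4
After op 7 (write(8)): arr=[10 26 23 3 16 8] head=1 tail=0 count=5
After op 8 (read()): arr=[10 26 23 3 16 8] head=2 tail=0 count=4
After op 9 (write(18)): arr=[18 26 23 3 16 8] head=2 tail=1 count=5
After op 10 (read()): arr=[18 26 23 3 16 8] head=3 tail=1 count=4
After op 11 (write(15)): arr=[18 15 23 3 16 8] head=3 tail=2 count=5
After op 12 (write(4)): arr=[18 15 4 3 16 8] head=3 tail=3 count=6
After op 13 (write(24)): arr=[18 15 4 24 16 8] head=4 tail=4 count=6
After op 14 (read()): arr=[18 15 4 24 16 8] head=5 tail=4 count=5

Answer: 18 15 4 24 16 8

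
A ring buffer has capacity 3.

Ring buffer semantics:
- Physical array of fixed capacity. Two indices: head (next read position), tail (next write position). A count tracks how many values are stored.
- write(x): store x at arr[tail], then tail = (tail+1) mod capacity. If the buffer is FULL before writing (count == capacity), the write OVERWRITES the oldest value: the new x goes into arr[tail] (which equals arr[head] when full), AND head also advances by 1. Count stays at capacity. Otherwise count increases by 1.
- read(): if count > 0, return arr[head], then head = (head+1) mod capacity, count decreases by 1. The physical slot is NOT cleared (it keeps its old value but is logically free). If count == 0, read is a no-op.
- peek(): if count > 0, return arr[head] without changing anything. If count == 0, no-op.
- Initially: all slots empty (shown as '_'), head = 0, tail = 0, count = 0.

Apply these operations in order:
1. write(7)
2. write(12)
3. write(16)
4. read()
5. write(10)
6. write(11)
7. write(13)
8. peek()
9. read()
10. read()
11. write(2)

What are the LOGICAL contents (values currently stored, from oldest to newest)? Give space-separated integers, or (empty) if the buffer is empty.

After op 1 (write(7)): arr=[7 _ _] head=0 tail=1 count=1
After op 2 (write(12)): arr=[7 12 _] head=0 tail=2 count=2
After op 3 (write(16)): arr=[7 12 16] head=0 tail=0 count=3
After op 4 (read()): arr=[7 12 16] head=1 tail=0 count=2
After op 5 (write(10)): arr=[10 12 16] head=1 tail=1 count=3
After op 6 (write(11)): arr=[10 11 16] head=2 tail=2 count=3
After op 7 (write(13)): arr=[10 11 13] head=0 tail=0 count=3
After op 8 (peek()): arr=[10 11 13] head=0 tail=0 count=3
After op 9 (read()): arr=[10 11 13] head=1 tail=0 count=2
After op 10 (read()): arr=[10 11 13] head=2 tail=0 count=1
After op 11 (write(2)): arr=[2 11 13] head=2 tail=1 count=2

Answer: 13 2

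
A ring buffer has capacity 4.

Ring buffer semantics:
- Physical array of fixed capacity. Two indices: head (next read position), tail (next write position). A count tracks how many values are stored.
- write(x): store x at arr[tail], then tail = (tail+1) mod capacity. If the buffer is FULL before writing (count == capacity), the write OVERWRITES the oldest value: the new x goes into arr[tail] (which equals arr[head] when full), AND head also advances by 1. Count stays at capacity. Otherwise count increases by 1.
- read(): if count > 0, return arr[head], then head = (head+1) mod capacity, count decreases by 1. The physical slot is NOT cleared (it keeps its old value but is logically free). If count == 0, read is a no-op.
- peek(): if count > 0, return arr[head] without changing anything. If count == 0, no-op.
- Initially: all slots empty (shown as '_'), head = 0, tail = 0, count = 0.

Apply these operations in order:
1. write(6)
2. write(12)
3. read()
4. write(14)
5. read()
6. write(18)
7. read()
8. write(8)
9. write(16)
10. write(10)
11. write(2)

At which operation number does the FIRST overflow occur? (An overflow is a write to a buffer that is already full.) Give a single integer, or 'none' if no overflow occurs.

After op 1 (write(6)): arr=[6 _ _ _] head=0 tail=1 count=1
After op 2 (write(12)): arr=[6 12 _ _] head=0 tail=2 count=2
After op 3 (read()): arr=[6 12 _ _] head=1 tail=2 count=1
After op 4 (write(14)): arr=[6 12 14 _] head=1 tail=3 count=2
After op 5 (read()): arr=[6 12 14 _] head=2 tail=3 count=1
After op 6 (write(18)): arr=[6 12 14 18] head=2 tail=0 count=2
After op 7 (read()): arr=[6 12 14 18] head=3 tail=0 count=1
After op 8 (write(8)): arr=[8 12 14 18] head=3 tail=1 count=2
After op 9 (write(16)): arr=[8 16 14 18] head=3 tail=2 count=3
After op 10 (write(10)): arr=[8 16 10 18] head=3 tail=3 count=4
After op 11 (write(2)): arr=[8 16 10 2] head=0 tail=0 count=4

Answer: 11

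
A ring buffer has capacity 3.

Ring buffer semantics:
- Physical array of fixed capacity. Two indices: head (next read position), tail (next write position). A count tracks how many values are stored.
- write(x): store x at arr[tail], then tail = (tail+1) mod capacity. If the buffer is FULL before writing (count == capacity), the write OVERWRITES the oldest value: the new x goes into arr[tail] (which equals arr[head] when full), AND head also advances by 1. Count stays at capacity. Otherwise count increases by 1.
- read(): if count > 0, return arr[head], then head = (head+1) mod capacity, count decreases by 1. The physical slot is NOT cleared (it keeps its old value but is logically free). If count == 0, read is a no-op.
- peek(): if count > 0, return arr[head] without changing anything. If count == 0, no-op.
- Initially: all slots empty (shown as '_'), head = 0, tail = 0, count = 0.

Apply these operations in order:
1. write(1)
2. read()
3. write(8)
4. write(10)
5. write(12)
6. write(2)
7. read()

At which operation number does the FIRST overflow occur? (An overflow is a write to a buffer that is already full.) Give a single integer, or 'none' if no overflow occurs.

After op 1 (write(1)): arr=[1 _ _] head=0 tail=1 count=1
After op 2 (read()): arr=[1 _ _] head=1 tail=1 count=0
After op 3 (write(8)): arr=[1 8 _] head=1 tail=2 count=1
After op 4 (write(10)): arr=[1 8 10] head=1 tail=0 count=2
After op 5 (write(12)): arr=[12 8 10] head=1 tail=1 count=3
After op 6 (write(2)): arr=[12 2 10] head=2 tail=2 count=3
After op 7 (read()): arr=[12 2 10] head=0 tail=2 count=2

Answer: 6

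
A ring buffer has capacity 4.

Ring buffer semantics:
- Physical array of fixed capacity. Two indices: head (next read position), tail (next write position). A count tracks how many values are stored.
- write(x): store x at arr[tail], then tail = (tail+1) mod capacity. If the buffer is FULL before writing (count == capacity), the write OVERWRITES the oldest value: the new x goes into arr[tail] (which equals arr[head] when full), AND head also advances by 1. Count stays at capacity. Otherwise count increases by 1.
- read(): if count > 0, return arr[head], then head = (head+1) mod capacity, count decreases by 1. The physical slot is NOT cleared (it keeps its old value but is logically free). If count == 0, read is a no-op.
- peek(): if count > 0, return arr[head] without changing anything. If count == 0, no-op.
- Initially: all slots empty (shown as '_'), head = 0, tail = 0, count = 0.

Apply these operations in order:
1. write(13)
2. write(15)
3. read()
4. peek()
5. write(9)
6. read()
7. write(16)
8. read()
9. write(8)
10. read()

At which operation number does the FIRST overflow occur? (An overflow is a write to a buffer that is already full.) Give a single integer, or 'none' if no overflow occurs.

After op 1 (write(13)): arr=[13 _ _ _] head=0 tail=1 count=1
After op 2 (write(15)): arr=[13 15 _ _] head=0 tail=2 count=2
After op 3 (read()): arr=[13 15 _ _] head=1 tail=2 count=1
After op 4 (peek()): arr=[13 15 _ _] head=1 tail=2 count=1
After op 5 (write(9)): arr=[13 15 9 _] head=1 tail=3 count=2
After op 6 (read()): arr=[13 15 9 _] head=2 tail=3 count=1
After op 7 (write(16)): arr=[13 15 9 16] head=2 tail=0 count=2
After op 8 (read()): arr=[13 15 9 16] head=3 tail=0 count=1
After op 9 (write(8)): arr=[8 15 9 16] head=3 tail=1 count=2
After op 10 (read()): arr=[8 15 9 16] head=0 tail=1 count=1

Answer: none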